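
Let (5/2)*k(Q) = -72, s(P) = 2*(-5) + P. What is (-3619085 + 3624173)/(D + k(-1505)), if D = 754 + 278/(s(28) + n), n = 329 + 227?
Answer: 2433760/347119 ≈ 7.0113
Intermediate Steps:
s(P) = -10 + P
k(Q) = -144/5 (k(Q) = (2/5)*(-72) = -144/5)
n = 556
D = 216537/287 (D = 754 + 278/((-10 + 28) + 556) = 754 + 278/(18 + 556) = 754 + 278/574 = 754 + (1/574)*278 = 754 + 139/287 = 216537/287 ≈ 754.48)
(-3619085 + 3624173)/(D + k(-1505)) = (-3619085 + 3624173)/(216537/287 - 144/5) = 5088/(1041357/1435) = 5088*(1435/1041357) = 2433760/347119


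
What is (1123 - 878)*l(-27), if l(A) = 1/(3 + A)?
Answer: -245/24 ≈ -10.208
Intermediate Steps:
(1123 - 878)*l(-27) = (1123 - 878)/(3 - 27) = 245/(-24) = 245*(-1/24) = -245/24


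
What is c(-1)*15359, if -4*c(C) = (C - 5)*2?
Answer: 46077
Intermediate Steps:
c(C) = 5/2 - C/2 (c(C) = -(C - 5)*2/4 = -(-5 + C)*2/4 = -(-10 + 2*C)/4 = 5/2 - C/2)
c(-1)*15359 = (5/2 - ½*(-1))*15359 = (5/2 + ½)*15359 = 3*15359 = 46077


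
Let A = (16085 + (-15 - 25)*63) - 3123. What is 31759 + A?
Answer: 42201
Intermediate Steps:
A = 10442 (A = (16085 - 40*63) - 3123 = (16085 - 2520) - 3123 = 13565 - 3123 = 10442)
31759 + A = 31759 + 10442 = 42201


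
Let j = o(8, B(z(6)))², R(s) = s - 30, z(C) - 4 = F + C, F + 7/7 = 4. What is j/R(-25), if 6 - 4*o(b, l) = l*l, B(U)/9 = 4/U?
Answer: -19881/6283420 ≈ -0.0031640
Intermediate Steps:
F = 3 (F = -1 + 4 = 3)
z(C) = 7 + C (z(C) = 4 + (3 + C) = 7 + C)
B(U) = 36/U (B(U) = 9*(4/U) = 36/U)
o(b, l) = 3/2 - l²/4 (o(b, l) = 3/2 - l*l/4 = 3/2 - l²/4)
R(s) = -30 + s
j = 19881/114244 (j = (3/2 - 1296/(7 + 6)²/4)² = (3/2 - (36/13)²/4)² = (3/2 - ¼*1296/169)² = (3/2 - 324/169)² = (-141/338)² = 19881/114244 ≈ 0.17402)
j/R(-25) = 19881/(114244*(-30 - 25)) = (19881/114244)/(-55) = (19881/114244)*(-1/55) = -19881/6283420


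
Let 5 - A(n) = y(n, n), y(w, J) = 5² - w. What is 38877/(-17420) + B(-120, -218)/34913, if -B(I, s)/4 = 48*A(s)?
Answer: -561288381/608184460 ≈ -0.92289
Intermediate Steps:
y(w, J) = 25 - w
A(n) = -20 + n (A(n) = 5 - (25 - n) = 5 + (-25 + n) = -20 + n)
B(I, s) = 3840 - 192*s (B(I, s) = -192*(-20 + s) = -4*(-960 + 48*s) = 3840 - 192*s)
38877/(-17420) + B(-120, -218)/34913 = 38877/(-17420) + (3840 - 192*(-218))/34913 = 38877*(-1/17420) + (3840 + 41856)*(1/34913) = -38877/17420 + 45696*(1/34913) = -38877/17420 + 45696/34913 = -561288381/608184460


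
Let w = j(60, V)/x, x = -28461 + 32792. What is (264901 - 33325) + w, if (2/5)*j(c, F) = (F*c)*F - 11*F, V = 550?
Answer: 1048315531/4331 ≈ 2.4205e+5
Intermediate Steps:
x = 4331
j(c, F) = -55*F/2 + 5*c*F²/2 (j(c, F) = 5*((F*c)*F - 11*F)/2 = 5*(c*F² - 11*F)/2 = 5*(-11*F + c*F²)/2 = -55*F/2 + 5*c*F²/2)
w = 45359875/4331 (w = ((5/2)*550*(-11 + 550*60))/4331 = ((5/2)*550*(-11 + 33000))*(1/4331) = ((5/2)*550*32989)*(1/4331) = 45359875*(1/4331) = 45359875/4331 ≈ 10473.)
(264901 - 33325) + w = (264901 - 33325) + 45359875/4331 = 231576 + 45359875/4331 = 1048315531/4331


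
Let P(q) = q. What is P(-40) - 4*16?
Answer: -104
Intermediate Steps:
P(-40) - 4*16 = -40 - 4*16 = -40 - 1*64 = -40 - 64 = -104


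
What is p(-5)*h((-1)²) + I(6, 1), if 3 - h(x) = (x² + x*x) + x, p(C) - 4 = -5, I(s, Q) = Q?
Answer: 1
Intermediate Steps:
p(C) = -1 (p(C) = 4 - 5 = -1)
h(x) = 3 - x - 2*x² (h(x) = 3 - ((x² + x*x) + x) = 3 - ((x² + x²) + x) = 3 - (2*x² + x) = 3 - (x + 2*x²) = 3 + (-x - 2*x²) = 3 - x - 2*x²)
p(-5)*h((-1)²) + I(6, 1) = -(3 - 1*(-1)² - 2*((-1)²)²) + 1 = -(3 - 1*1 - 2*1²) + 1 = -(3 - 1 - 2*1) + 1 = -(3 - 1 - 2) + 1 = -1*0 + 1 = 0 + 1 = 1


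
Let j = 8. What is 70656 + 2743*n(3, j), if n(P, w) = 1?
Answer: 73399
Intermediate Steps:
70656 + 2743*n(3, j) = 70656 + 2743*1 = 70656 + 2743 = 73399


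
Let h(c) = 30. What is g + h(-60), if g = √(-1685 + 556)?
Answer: 30 + I*√1129 ≈ 30.0 + 33.601*I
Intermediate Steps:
g = I*√1129 (g = √(-1129) = I*√1129 ≈ 33.601*I)
g + h(-60) = I*√1129 + 30 = 30 + I*√1129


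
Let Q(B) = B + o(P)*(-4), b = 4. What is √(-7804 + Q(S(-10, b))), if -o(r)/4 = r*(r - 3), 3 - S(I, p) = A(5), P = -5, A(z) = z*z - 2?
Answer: 4*I*√449 ≈ 84.759*I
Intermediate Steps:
A(z) = -2 + z² (A(z) = z² - 2 = -2 + z²)
S(I, p) = -20 (S(I, p) = 3 - (-2 + 5²) = 3 - (-2 + 25) = 3 - 1*23 = 3 - 23 = -20)
o(r) = -4*r*(-3 + r) (o(r) = -4*r*(r - 3) = -4*r*(-3 + r))
Q(B) = 640 + B (Q(B) = B + (4*(-5)*(3 - 1*(-5)))*(-4) = B + (4*(-5)*(3 + 5))*(-4) = B + (4*(-5)*8)*(-4) = B - 160*(-4) = B + 640 = 640 + B)
√(-7804 + Q(S(-10, b))) = √(-7804 + (640 - 20)) = √(-7804 + 620) = √(-7184) = 4*I*√449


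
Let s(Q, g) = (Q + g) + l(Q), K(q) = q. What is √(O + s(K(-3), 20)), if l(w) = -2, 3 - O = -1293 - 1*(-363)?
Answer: 2*√237 ≈ 30.790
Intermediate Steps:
O = 933 (O = 3 - (-1293 - 1*(-363)) = 3 - (-1293 + 363) = 3 - 1*(-930) = 3 + 930 = 933)
s(Q, g) = -2 + Q + g (s(Q, g) = (Q + g) - 2 = -2 + Q + g)
√(O + s(K(-3), 20)) = √(933 + (-2 - 3 + 20)) = √(933 + 15) = √948 = 2*√237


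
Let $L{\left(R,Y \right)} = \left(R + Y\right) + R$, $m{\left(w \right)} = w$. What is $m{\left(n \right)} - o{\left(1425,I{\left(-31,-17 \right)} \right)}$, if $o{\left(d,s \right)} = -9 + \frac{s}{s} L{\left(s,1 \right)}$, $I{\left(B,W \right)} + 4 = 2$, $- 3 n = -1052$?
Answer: $\frac{1088}{3} \approx 362.67$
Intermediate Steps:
$n = \frac{1052}{3}$ ($n = \left(- \frac{1}{3}\right) \left(-1052\right) = \frac{1052}{3} \approx 350.67$)
$L{\left(R,Y \right)} = Y + 2 R$
$I{\left(B,W \right)} = -2$ ($I{\left(B,W \right)} = -4 + 2 = -2$)
$o{\left(d,s \right)} = -8 + 2 s$ ($o{\left(d,s \right)} = -9 + \frac{s}{s} \left(1 + 2 s\right) = -9 + 1 \left(1 + 2 s\right) = -9 + \left(1 + 2 s\right) = -8 + 2 s$)
$m{\left(n \right)} - o{\left(1425,I{\left(-31,-17 \right)} \right)} = \frac{1052}{3} - \left(-8 + 2 \left(-2\right)\right) = \frac{1052}{3} - \left(-8 - 4\right) = \frac{1052}{3} - -12 = \frac{1052}{3} + 12 = \frac{1088}{3}$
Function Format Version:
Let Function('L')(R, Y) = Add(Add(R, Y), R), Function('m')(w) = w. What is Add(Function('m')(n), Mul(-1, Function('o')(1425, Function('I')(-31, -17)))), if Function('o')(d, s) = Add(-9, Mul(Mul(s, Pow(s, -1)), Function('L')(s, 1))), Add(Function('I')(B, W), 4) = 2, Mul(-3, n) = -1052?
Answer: Rational(1088, 3) ≈ 362.67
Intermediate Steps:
n = Rational(1052, 3) (n = Mul(Rational(-1, 3), -1052) = Rational(1052, 3) ≈ 350.67)
Function('L')(R, Y) = Add(Y, Mul(2, R))
Function('I')(B, W) = -2 (Function('I')(B, W) = Add(-4, 2) = -2)
Function('o')(d, s) = Add(-8, Mul(2, s)) (Function('o')(d, s) = Add(-9, Mul(Mul(s, Pow(s, -1)), Add(1, Mul(2, s)))) = Add(-9, Mul(1, Add(1, Mul(2, s)))) = Add(-9, Add(1, Mul(2, s))) = Add(-8, Mul(2, s)))
Add(Function('m')(n), Mul(-1, Function('o')(1425, Function('I')(-31, -17)))) = Add(Rational(1052, 3), Mul(-1, Add(-8, Mul(2, -2)))) = Add(Rational(1052, 3), Mul(-1, Add(-8, -4))) = Add(Rational(1052, 3), Mul(-1, -12)) = Add(Rational(1052, 3), 12) = Rational(1088, 3)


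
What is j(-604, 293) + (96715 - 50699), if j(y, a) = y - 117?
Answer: 45295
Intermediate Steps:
j(y, a) = -117 + y
j(-604, 293) + (96715 - 50699) = (-117 - 604) + (96715 - 50699) = -721 + 46016 = 45295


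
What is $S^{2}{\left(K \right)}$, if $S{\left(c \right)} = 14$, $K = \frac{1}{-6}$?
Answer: $196$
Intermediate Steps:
$K = - \frac{1}{6} \approx -0.16667$
$S^{2}{\left(K \right)} = 14^{2} = 196$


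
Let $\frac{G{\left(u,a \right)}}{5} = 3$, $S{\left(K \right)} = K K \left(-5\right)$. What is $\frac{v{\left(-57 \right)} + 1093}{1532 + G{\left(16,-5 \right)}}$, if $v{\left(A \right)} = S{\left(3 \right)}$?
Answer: $\frac{1048}{1547} \approx 0.67744$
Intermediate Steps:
$S{\left(K \right)} = - 5 K^{2}$ ($S{\left(K \right)} = K^{2} \left(-5\right) = - 5 K^{2}$)
$G{\left(u,a \right)} = 15$ ($G{\left(u,a \right)} = 5 \cdot 3 = 15$)
$v{\left(A \right)} = -45$ ($v{\left(A \right)} = - 5 \cdot 3^{2} = \left(-5\right) 9 = -45$)
$\frac{v{\left(-57 \right)} + 1093}{1532 + G{\left(16,-5 \right)}} = \frac{-45 + 1093}{1532 + 15} = \frac{1048}{1547}$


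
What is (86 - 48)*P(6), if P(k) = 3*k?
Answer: 684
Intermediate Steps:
(86 - 48)*P(6) = (86 - 48)*(3*6) = 38*18 = 684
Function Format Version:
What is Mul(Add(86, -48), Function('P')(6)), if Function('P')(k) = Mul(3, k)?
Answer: 684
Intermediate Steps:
Mul(Add(86, -48), Function('P')(6)) = Mul(Add(86, -48), Mul(3, 6)) = Mul(38, 18) = 684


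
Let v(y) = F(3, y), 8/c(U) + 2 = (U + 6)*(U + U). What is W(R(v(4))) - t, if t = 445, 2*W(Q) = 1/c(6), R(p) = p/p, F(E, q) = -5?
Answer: -3489/8 ≈ -436.13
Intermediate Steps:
c(U) = 8/(-2 + 2*U*(6 + U)) (c(U) = 8/(-2 + (U + 6)*(U + U)) = 8/(-2 + (6 + U)*(2*U)) = 8/(-2 + 2*U*(6 + U)))
v(y) = -5
R(p) = 1
W(Q) = 71/8 (W(Q) = 1/(2*((4/(-1 + 6**2 + 6*6)))) = 1/(2*((4/(-1 + 36 + 36)))) = 1/(2*((4/71))) = 1/(2*((4*(1/71)))) = 1/(2*(4/71)) = (1/2)*(71/4) = 71/8)
W(R(v(4))) - t = 71/8 - 1*445 = 71/8 - 445 = -3489/8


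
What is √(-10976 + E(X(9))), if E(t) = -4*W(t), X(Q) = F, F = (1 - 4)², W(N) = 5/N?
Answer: 2*I*√24701/3 ≈ 104.78*I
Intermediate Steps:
F = 9 (F = (-3)² = 9)
X(Q) = 9
E(t) = -20/t
√(-10976 + E(X(9))) = √(-10976 - 20/9) = √(-98804/9) = 2*I*√24701/3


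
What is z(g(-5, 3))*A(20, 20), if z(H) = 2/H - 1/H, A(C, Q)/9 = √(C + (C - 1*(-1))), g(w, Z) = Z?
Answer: 3*√41 ≈ 19.209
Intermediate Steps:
A(C, Q) = 9*√(1 + 2*C) (A(C, Q) = 9*√(C + (C - 1*(-1))) = 9*√(C + (C + 1)) = 9*√(C + (1 + C)) = 9*√(1 + 2*C))
z(H) = 1/H
z(g(-5, 3))*A(20, 20) = (9*√(1 + 2*20))/3 = (9*√(1 + 40))/3 = (9*√41)/3 = 3*√41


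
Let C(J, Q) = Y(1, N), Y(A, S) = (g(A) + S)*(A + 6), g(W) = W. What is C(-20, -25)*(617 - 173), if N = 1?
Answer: 6216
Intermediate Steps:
Y(A, S) = (6 + A)*(A + S) (Y(A, S) = (A + S)*(A + 6) = (A + S)*(6 + A) = (6 + A)*(A + S))
C(J, Q) = 14 (C(J, Q) = 1**2 + 6*1 + 6*1 + 1*1 = 1 + 6 + 6 + 1 = 14)
C(-20, -25)*(617 - 173) = 14*(617 - 173) = 14*444 = 6216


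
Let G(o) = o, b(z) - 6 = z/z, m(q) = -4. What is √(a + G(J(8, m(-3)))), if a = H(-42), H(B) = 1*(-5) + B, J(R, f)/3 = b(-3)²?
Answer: 10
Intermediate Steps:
b(z) = 7 (b(z) = 6 + z/z = 6 + 1 = 7)
J(R, f) = 147 (J(R, f) = 3*7² = 3*49 = 147)
H(B) = -5 + B
a = -47 (a = -5 - 42 = -47)
√(a + G(J(8, m(-3)))) = √(-47 + 147) = √100 = 10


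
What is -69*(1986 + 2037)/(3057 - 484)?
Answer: -277587/2573 ≈ -107.88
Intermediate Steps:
-69*(1986 + 2037)/(3057 - 484) = -277587/2573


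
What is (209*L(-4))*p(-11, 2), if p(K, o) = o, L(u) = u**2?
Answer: 6688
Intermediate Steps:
(209*L(-4))*p(-11, 2) = (209*(-4)**2)*2 = (209*16)*2 = 3344*2 = 6688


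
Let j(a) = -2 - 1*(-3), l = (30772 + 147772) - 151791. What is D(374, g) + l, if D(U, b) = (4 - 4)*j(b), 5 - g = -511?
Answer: 26753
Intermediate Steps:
g = 516 (g = 5 - 1*(-511) = 5 + 511 = 516)
l = 26753 (l = 178544 - 151791 = 26753)
j(a) = 1 (j(a) = -2 + 3 = 1)
D(U, b) = 0 (D(U, b) = (4 - 4)*1 = 0*1 = 0)
D(374, g) + l = 0 + 26753 = 26753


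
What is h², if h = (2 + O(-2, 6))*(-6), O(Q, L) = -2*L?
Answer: 3600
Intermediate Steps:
h = 60 (h = (2 - 2*6)*(-6) = (2 - 12)*(-6) = -10*(-6) = 60)
h² = 60² = 3600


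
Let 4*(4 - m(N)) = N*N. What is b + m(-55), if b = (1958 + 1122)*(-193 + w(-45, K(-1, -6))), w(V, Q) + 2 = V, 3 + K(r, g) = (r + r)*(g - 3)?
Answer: -2959809/4 ≈ -7.3995e+5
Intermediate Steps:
K(r, g) = -3 + 2*r*(-3 + g) (K(r, g) = -3 + (r + r)*(g - 3) = -3 + (2*r)*(-3 + g) = -3 + 2*r*(-3 + g))
w(V, Q) = -2 + V
m(N) = 4 - N²/4 (m(N) = 4 - N*N/4 = 4 - N²/4)
b = -739200 (b = (1958 + 1122)*(-193 + (-2 - 45)) = 3080*(-193 - 47) = 3080*(-240) = -739200)
b + m(-55) = -739200 + (4 - ¼*(-55)²) = -739200 + (4 - ¼*3025) = -739200 + (4 - 3025/4) = -739200 - 3009/4 = -2959809/4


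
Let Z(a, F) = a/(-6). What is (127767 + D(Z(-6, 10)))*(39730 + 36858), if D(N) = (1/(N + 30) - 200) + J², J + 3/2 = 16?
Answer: 303372401301/31 ≈ 9.7862e+9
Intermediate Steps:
J = 29/2 (J = -3/2 + 16 = 29/2 ≈ 14.500)
Z(a, F) = -a/6 (Z(a, F) = a*(-⅙) = -a/6)
D(N) = 41/4 + 1/(30 + N) (D(N) = (1/(N + 30) - 200) + (29/2)² = (1/(30 + N) - 200) + 841/4 = (-200 + 1/(30 + N)) + 841/4 = 41/4 + 1/(30 + N))
(127767 + D(Z(-6, 10)))*(39730 + 36858) = (127767 + (1234 + 41*(-⅙*(-6)))/(4*(30 - ⅙*(-6))))*(39730 + 36858) = (127767 + (1234 + 41*1)/(4*(30 + 1)))*76588 = (127767 + (¼)*(1234 + 41)/31)*76588 = (127767 + (¼)*(1/31)*1275)*76588 = (127767 + 1275/124)*76588 = (15844383/124)*76588 = 303372401301/31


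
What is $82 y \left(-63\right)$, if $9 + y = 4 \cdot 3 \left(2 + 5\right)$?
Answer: $-387450$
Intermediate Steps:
$y = 75$ ($y = -9 + 4 \cdot 3 \left(2 + 5\right) = -9 + 12 \cdot 7 = -9 + 84 = 75$)
$82 y \left(-63\right) = 82 \cdot 75 \left(-63\right) = 6150 \left(-63\right) = -387450$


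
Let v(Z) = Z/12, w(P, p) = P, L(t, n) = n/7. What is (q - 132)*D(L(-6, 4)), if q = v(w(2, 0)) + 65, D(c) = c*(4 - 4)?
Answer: 0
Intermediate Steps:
L(t, n) = n/7 (L(t, n) = n*(1/7) = n/7)
D(c) = 0 (D(c) = c*0 = 0)
v(Z) = Z/12 (v(Z) = Z*(1/12) = Z/12)
q = 391/6 (q = (1/12)*2 + 65 = 1/6 + 65 = 391/6 ≈ 65.167)
(q - 132)*D(L(-6, 4)) = (391/6 - 132)*0 = -401/6*0 = 0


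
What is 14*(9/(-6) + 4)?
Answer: 35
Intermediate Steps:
14*(9/(-6) + 4) = 14*(9*(-1/6) + 4) = 14*(-3/2 + 4) = 14*(5/2) = 35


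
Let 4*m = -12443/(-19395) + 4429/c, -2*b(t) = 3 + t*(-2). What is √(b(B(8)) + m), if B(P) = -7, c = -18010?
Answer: I*√728920423815286/9314772 ≈ 2.8985*I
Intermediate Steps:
b(t) = -3/2 + t (b(t) = -(3 + t*(-2))/2 = -(3 - 2*t)/2 = -3/2 + t)
m = 5527919/55888632 (m = (-12443/(-19395) + 4429/(-18010))/4 = (-12443*(-1/19395) + 4429*(-1/18010))/4 = (12443/19395 - 4429/18010)/4 = (¼)*(5527919/13972158) = 5527919/55888632 ≈ 0.098909)
√(b(B(8)) + m) = √((-3/2 - 7) + 5527919/55888632) = √(-17/2 + 5527919/55888632) = √(-469525453/55888632) = I*√728920423815286/9314772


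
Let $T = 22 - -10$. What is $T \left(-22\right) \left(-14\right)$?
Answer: $9856$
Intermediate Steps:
$T = 32$ ($T = 22 + 10 = 32$)
$T \left(-22\right) \left(-14\right) = 32 \left(-22\right) \left(-14\right) = \left(-704\right) \left(-14\right) = 9856$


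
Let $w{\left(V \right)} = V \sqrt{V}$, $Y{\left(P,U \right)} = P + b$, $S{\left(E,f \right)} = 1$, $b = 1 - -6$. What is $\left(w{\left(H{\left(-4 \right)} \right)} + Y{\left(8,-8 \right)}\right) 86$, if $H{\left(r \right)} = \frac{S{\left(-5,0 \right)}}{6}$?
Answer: $1290 + \frac{43 \sqrt{6}}{18} \approx 1295.9$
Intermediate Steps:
$b = 7$ ($b = 1 + 6 = 7$)
$H{\left(r \right)} = \frac{1}{6}$ ($H{\left(r \right)} = 1 \cdot \frac{1}{6} = \frac{1}{6}$)
$Y{\left(P,U \right)} = 7 + P$ ($Y{\left(P,U \right)} = P + 7 = 7 + P$)
$w{\left(V \right)} = V^{\frac{3}{2}}$
$\left(w{\left(H{\left(-4 \right)} \right)} + Y{\left(8,-8 \right)}\right) 86 = \left(\left(\frac{1}{6}\right)^{\frac{3}{2}} + \left(7 + 8\right)\right) 86 = \left(\frac{\sqrt{6}}{36} + 15\right) 86 = \left(15 + \frac{\sqrt{6}}{36}\right) 86 = 1290 + \frac{43 \sqrt{6}}{18}$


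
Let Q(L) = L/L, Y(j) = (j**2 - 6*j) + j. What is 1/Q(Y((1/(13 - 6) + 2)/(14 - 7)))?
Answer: 1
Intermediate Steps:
Y(j) = j**2 - 5*j
Q(L) = 1
1/Q(Y((1/(13 - 6) + 2)/(14 - 7))) = 1/1 = 1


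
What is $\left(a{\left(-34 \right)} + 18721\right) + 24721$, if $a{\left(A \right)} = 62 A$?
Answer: $41334$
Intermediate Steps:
$\left(a{\left(-34 \right)} + 18721\right) + 24721 = \left(62 \left(-34\right) + 18721\right) + 24721 = \left(-2108 + 18721\right) + 24721 = 16613 + 24721 = 41334$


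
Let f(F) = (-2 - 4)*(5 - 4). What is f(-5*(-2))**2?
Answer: 36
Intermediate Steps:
f(F) = -6 (f(F) = -6*1 = -6)
f(-5*(-2))**2 = (-6)**2 = 36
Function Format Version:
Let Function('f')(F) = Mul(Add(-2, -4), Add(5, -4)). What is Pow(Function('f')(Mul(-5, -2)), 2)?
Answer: 36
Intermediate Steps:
Function('f')(F) = -6 (Function('f')(F) = Mul(-6, 1) = -6)
Pow(Function('f')(Mul(-5, -2)), 2) = Pow(-6, 2) = 36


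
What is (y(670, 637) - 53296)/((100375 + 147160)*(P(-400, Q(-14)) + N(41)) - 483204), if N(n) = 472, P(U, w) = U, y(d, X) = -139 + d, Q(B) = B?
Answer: -52765/17339316 ≈ -0.0030431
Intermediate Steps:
(y(670, 637) - 53296)/((100375 + 147160)*(P(-400, Q(-14)) + N(41)) - 483204) = ((-139 + 670) - 53296)/((100375 + 147160)*(-400 + 472) - 483204) = (531 - 53296)/(247535*72 - 483204) = -52765/(17822520 - 483204) = -52765/17339316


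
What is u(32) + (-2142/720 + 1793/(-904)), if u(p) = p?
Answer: 30557/1130 ≈ 27.042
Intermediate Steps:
u(32) + (-2142/720 + 1793/(-904)) = 32 + (-2142/720 + 1793/(-904)) = 32 + (-2142*1/720 + 1793*(-1/904)) = 32 + (-119/40 - 1793/904) = 32 - 5603/1130 = 30557/1130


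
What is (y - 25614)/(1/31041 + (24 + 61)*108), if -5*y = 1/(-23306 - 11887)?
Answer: -46635662215623/16714116527555 ≈ -2.7902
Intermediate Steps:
y = 1/175965 (y = -1/(5*(-23306 - 11887)) = -1/5/(-35193) = -1/5*(-1/35193) = 1/175965 ≈ 5.6829e-6)
(y - 25614)/(1/31041 + (24 + 61)*108) = (1/175965 - 25614)/(1/31041 + (24 + 61)*108) = -4507167509/(175965*(1/31041 + 85*108)) = -4507167509/(175965*(1/31041 + 9180)) = -4507167509/(175965*284956381/31041) = -4507167509/175965*31041/284956381 = -46635662215623/16714116527555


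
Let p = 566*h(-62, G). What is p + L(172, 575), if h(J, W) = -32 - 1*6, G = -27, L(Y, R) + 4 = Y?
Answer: -21340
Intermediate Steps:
L(Y, R) = -4 + Y
h(J, W) = -38 (h(J, W) = -32 - 6 = -38)
p = -21508 (p = 566*(-38) = -21508)
p + L(172, 575) = -21508 + (-4 + 172) = -21508 + 168 = -21340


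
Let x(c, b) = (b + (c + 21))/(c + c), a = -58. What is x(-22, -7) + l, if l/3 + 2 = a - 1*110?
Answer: -5608/11 ≈ -509.82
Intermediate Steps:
x(c, b) = (21 + b + c)/(2*c) (x(c, b) = (b + (21 + c))/((2*c)) = (21 + b + c)*(1/(2*c)) = (21 + b + c)/(2*c))
l = -510 (l = -6 + 3*(-58 - 1*110) = -6 + 3*(-58 - 110) = -6 + 3*(-168) = -6 - 504 = -510)
x(-22, -7) + l = (1/2)*(21 - 7 - 22)/(-22) - 510 = (1/2)*(-1/22)*(-8) - 510 = 2/11 - 510 = -5608/11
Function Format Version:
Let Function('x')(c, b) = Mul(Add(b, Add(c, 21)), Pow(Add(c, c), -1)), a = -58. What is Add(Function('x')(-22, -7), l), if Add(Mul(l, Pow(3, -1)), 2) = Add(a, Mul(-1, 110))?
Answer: Rational(-5608, 11) ≈ -509.82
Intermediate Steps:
Function('x')(c, b) = Mul(Rational(1, 2), Pow(c, -1), Add(21, b, c)) (Function('x')(c, b) = Mul(Add(b, Add(21, c)), Pow(Mul(2, c), -1)) = Mul(Add(21, b, c), Mul(Rational(1, 2), Pow(c, -1))) = Mul(Rational(1, 2), Pow(c, -1), Add(21, b, c)))
l = -510 (l = Add(-6, Mul(3, Add(-58, Mul(-1, 110)))) = Add(-6, Mul(3, Add(-58, -110))) = Add(-6, Mul(3, -168)) = Add(-6, -504) = -510)
Add(Function('x')(-22, -7), l) = Add(Mul(Rational(1, 2), Pow(-22, -1), Add(21, -7, -22)), -510) = Add(Mul(Rational(1, 2), Rational(-1, 22), -8), -510) = Add(Rational(2, 11), -510) = Rational(-5608, 11)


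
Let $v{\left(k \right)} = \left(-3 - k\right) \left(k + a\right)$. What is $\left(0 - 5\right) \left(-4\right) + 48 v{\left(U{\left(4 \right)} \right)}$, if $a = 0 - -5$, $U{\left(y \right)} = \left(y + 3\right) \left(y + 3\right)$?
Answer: $-134764$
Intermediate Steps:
$U{\left(y \right)} = \left(3 + y\right)^{2}$ ($U{\left(y \right)} = \left(3 + y\right) \left(3 + y\right) = \left(3 + y\right)^{2}$)
$a = 5$ ($a = 0 + 5 = 5$)
$v{\left(k \right)} = \left(-3 - k\right) \left(5 + k\right)$ ($v{\left(k \right)} = \left(-3 - k\right) \left(k + 5\right) = \left(-3 - k\right) \left(5 + k\right)$)
$\left(0 - 5\right) \left(-4\right) + 48 v{\left(U{\left(4 \right)} \right)} = \left(0 - 5\right) \left(-4\right) + 48 \left(-15 - \left(\left(3 + 4\right)^{2}\right)^{2} - 8 \left(3 + 4\right)^{2}\right) = \left(-5\right) \left(-4\right) + 48 \left(-15 - \left(7^{2}\right)^{2} - 8 \cdot 7^{2}\right) = 20 + 48 \left(-15 - 49^{2} - 392\right) = 20 + 48 \left(-15 - 2401 - 392\right) = 20 + 48 \left(-2808\right) = 20 - 134784 = -134764$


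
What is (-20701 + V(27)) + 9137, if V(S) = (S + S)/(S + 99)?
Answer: -80945/7 ≈ -11564.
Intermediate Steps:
V(S) = 2*S/(99 + S) (V(S) = (2*S)/(99 + S) = 2*S/(99 + S))
(-20701 + V(27)) + 9137 = (-20701 + 2*27/(99 + 27)) + 9137 = (-20701 + 2*27/126) + 9137 = (-20701 + 2*27*(1/126)) + 9137 = (-20701 + 3/7) + 9137 = -144904/7 + 9137 = -80945/7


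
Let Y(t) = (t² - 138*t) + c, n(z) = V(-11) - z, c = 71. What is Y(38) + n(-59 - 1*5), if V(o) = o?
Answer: -3676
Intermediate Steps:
n(z) = -11 - z
Y(t) = 71 + t² - 138*t (Y(t) = (t² - 138*t) + 71 = 71 + t² - 138*t)
Y(38) + n(-59 - 1*5) = (71 + 38² - 138*38) + (-11 - (-59 - 1*5)) = (71 + 1444 - 5244) + (-11 - (-59 - 5)) = -3729 + (-11 - 1*(-64)) = -3729 + (-11 + 64) = -3729 + 53 = -3676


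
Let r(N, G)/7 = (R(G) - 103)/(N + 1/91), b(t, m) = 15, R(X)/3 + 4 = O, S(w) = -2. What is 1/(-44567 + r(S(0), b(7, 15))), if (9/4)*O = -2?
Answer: -543/23975020 ≈ -2.2649e-5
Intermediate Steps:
O = -8/9 (O = (4/9)*(-2) = -8/9 ≈ -0.88889)
R(X) = -44/3 (R(X) = -12 + 3*(-8/9) = -12 - 8/3 = -44/3)
r(N, G) = -2471/(3*(1/91 + N)) (r(N, G) = 7*((-44/3 - 103)/(N + 1/91)) = 7*(-353/(3*(N + 1/91))) = 7*(-353/(3*(1/91 + N))) = -2471/(3*(1/91 + N)))
1/(-44567 + r(S(0), b(7, 15))) = 1/(-44567 - 224861/(3 + 273*(-2))) = 1/(-44567 - 224861/(3 - 546)) = 1/(-44567 - 224861/(-543)) = 1/(-44567 - 224861*(-1/543)) = 1/(-44567 + 224861/543) = 1/(-23975020/543) = -543/23975020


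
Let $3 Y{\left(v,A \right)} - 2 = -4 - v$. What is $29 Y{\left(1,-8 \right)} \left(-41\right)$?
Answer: $1189$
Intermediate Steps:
$Y{\left(v,A \right)} = - \frac{2}{3} - \frac{v}{3}$ ($Y{\left(v,A \right)} = \frac{2}{3} + \frac{-4 - v}{3} = \frac{2}{3} - \left(\frac{4}{3} + \frac{v}{3}\right) = - \frac{2}{3} - \frac{v}{3}$)
$29 Y{\left(1,-8 \right)} \left(-41\right) = 29 \left(- \frac{2}{3} - \frac{1}{3}\right) \left(-41\right) = 29 \left(-1\right) \left(-41\right) = \left(-29\right) \left(-41\right) = 1189$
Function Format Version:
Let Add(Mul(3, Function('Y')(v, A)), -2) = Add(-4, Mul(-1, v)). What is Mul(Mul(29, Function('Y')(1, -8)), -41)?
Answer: 1189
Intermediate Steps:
Function('Y')(v, A) = Add(Rational(-2, 3), Mul(Rational(-1, 3), v)) (Function('Y')(v, A) = Add(Rational(2, 3), Mul(Rational(1, 3), Add(-4, Mul(-1, v)))) = Add(Rational(2, 3), Add(Rational(-4, 3), Mul(Rational(-1, 3), v))) = Add(Rational(-2, 3), Mul(Rational(-1, 3), v)))
Mul(Mul(29, Function('Y')(1, -8)), -41) = Mul(Mul(29, Add(Rational(-2, 3), Mul(Rational(-1, 3), 1))), -41) = Mul(Mul(29, Add(Rational(-2, 3), Rational(-1, 3))), -41) = Mul(Mul(29, -1), -41) = Mul(-29, -41) = 1189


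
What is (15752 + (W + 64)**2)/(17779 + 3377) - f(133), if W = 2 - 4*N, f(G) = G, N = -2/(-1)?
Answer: -232886/1763 ≈ -132.10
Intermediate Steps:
N = 2 (N = -2*(-1) = 2)
W = -6 (W = 2 - 4*2 = 2 - 8 = -6)
(15752 + (W + 64)**2)/(17779 + 3377) - f(133) = (15752 + (-6 + 64)**2)/(17779 + 3377) - 1*133 = (15752 + 58**2)/21156 - 133 = (15752 + 3364)*(1/21156) - 133 = 19116*(1/21156) - 133 = 1593/1763 - 133 = -232886/1763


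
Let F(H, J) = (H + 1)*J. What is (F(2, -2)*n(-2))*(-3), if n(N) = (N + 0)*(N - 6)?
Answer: 288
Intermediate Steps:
F(H, J) = J*(1 + H) (F(H, J) = (1 + H)*J = J*(1 + H))
n(N) = N*(-6 + N)
(F(2, -2)*n(-2))*(-3) = ((-2*(1 + 2))*(-2*(-6 - 2)))*(-3) = ((-2*3)*(-2*(-8)))*(-3) = -6*16*(-3) = -96*(-3) = 288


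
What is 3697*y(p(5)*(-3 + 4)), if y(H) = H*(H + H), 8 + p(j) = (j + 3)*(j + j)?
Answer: 38330496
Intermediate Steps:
p(j) = -8 + 2*j*(3 + j) (p(j) = -8 + (j + 3)*(j + j) = -8 + (3 + j)*(2*j) = -8 + 2*j*(3 + j))
y(H) = 2*H² (y(H) = H*(2*H) = 2*H²)
3697*y(p(5)*(-3 + 4)) = 3697*(2*((-8 + 2*5² + 6*5)*(-3 + 4))²) = 3697*(2*((-8 + 2*25 + 30)*1)²) = 3697*(2*((-8 + 50 + 30)*1)²) = 3697*(2*(72*1)²) = 3697*(2*72²) = 3697*(2*5184) = 3697*10368 = 38330496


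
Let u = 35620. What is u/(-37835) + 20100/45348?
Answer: -14246871/28595693 ≈ -0.49822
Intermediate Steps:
u/(-37835) + 20100/45348 = 35620/(-37835) + 20100/45348 = 35620*(-1/37835) + 20100*(1/45348) = -7124/7567 + 1675/3779 = -14246871/28595693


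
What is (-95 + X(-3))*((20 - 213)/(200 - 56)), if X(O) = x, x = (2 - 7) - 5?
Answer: 6755/48 ≈ 140.73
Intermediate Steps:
x = -10 (x = -5 - 5 = -10)
X(O) = -10
(-95 + X(-3))*((20 - 213)/(200 - 56)) = (-95 - 10)*((20 - 213)/(200 - 56)) = -(-20265)/144 = -105*(-193/144) = 6755/48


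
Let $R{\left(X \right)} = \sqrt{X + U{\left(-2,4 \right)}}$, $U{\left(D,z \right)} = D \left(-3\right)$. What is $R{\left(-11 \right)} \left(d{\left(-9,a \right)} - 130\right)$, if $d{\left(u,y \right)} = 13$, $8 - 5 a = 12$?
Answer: $- 117 i \sqrt{5} \approx - 261.62 i$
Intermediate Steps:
$U{\left(D,z \right)} = - 3 D$
$a = - \frac{4}{5}$ ($a = \frac{8}{5} - \frac{12}{5} = - \frac{4}{5} \approx -0.8$)
$R{\left(X \right)} = \sqrt{6 + X}$ ($R{\left(X \right)} = \sqrt{X - -6} = \sqrt{X + 6} = \sqrt{6 + X}$)
$R{\left(-11 \right)} \left(d{\left(-9,a \right)} - 130\right) = \sqrt{6 - 11} \left(13 - 130\right) = \sqrt{-5} \left(-117\right) = i \sqrt{5} \left(-117\right) = - 117 i \sqrt{5}$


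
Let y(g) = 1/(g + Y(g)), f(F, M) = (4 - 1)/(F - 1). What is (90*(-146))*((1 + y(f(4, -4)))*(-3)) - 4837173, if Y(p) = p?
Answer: -4778043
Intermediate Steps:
f(F, M) = 3/(-1 + F)
y(g) = 1/(2*g) (y(g) = 1/(g + g) = 1/(2*g))
(90*(-146))*((1 + y(f(4, -4)))*(-3)) - 4837173 = (90*(-146))*((1 + 1/(2*((3/(-1 + 4)))))*(-3)) - 4837173 = -13140*(1 + 1/(2*((3/3))))*(-3) - 4837173 = -13140*(1 + 1/(2*((3*(⅓)))))*(-3) - 4837173 = -13140*(1 + (½)/1)*(-3) - 4837173 = -13140*(1 + (½)*1)*(-3) - 4837173 = -13140*(1 + ½)*(-3) - 4837173 = -19710*(-3) - 4837173 = -13140*(-9/2) - 4837173 = 59130 - 4837173 = -4778043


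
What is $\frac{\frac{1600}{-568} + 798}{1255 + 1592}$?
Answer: $\frac{56458}{202137} \approx 0.27931$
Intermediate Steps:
$\frac{\frac{1600}{-568} + 798}{1255 + 1592} = \frac{1600 \left(- \frac{1}{568}\right) + 798}{2847} = \left(- \frac{200}{71} + 798\right) \frac{1}{2847} = \frac{56458}{71} \cdot \frac{1}{2847} = \frac{56458}{202137}$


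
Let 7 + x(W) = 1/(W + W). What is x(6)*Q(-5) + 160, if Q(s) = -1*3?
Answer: 723/4 ≈ 180.75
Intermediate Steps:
x(W) = -7 + 1/(2*W) (x(W) = -7 + 1/(W + W) = -7 + 1/(2*W))
Q(s) = -3
x(6)*Q(-5) + 160 = (-7 + (½)/6)*(-3) + 160 = (-7 + (½)*(⅙))*(-3) + 160 = (-7 + 1/12)*(-3) + 160 = -83/12*(-3) + 160 = 83/4 + 160 = 723/4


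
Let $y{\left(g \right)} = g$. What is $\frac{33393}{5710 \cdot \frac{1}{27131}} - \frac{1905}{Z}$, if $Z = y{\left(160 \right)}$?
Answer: $\frac{14494679973}{91360} \approx 1.5865 \cdot 10^{5}$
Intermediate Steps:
$Z = 160$
$\frac{33393}{5710 \cdot \frac{1}{27131}} - \frac{1905}{Z} = \frac{33393}{5710 \cdot \frac{1}{27131}} - \frac{1905}{160} = \frac{33393}{5710 \cdot \frac{1}{27131}} - \frac{381}{32} = \frac{33393}{\frac{5710}{27131}} - \frac{381}{32} = 33393 \cdot \frac{27131}{5710} - \frac{381}{32} = \frac{905985483}{5710} - \frac{381}{32} = \frac{14494679973}{91360}$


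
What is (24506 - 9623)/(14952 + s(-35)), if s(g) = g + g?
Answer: 14883/14882 ≈ 1.0001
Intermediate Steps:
s(g) = 2*g
(24506 - 9623)/(14952 + s(-35)) = (24506 - 9623)/(14952 + 2*(-35)) = 14883/(14952 - 70) = 14883/14882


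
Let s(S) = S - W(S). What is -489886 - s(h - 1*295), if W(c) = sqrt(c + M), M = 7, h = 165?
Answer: -489756 + I*sqrt(123) ≈ -4.8976e+5 + 11.091*I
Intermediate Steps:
W(c) = sqrt(7 + c) (W(c) = sqrt(c + 7) = sqrt(7 + c))
s(S) = S - sqrt(7 + S)
-489886 - s(h - 1*295) = -489886 - ((165 - 1*295) - sqrt(7 + (165 - 1*295))) = -489886 - ((165 - 295) - sqrt(7 + (165 - 295))) = -489886 - (-130 - sqrt(7 - 130)) = -489886 - (-130 - sqrt(-123)) = -489886 - (-130 - I*sqrt(123)) = -489886 + (130 + I*sqrt(123)) = -489756 + I*sqrt(123)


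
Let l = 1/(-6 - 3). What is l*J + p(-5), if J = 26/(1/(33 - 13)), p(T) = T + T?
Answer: -610/9 ≈ -67.778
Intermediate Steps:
p(T) = 2*T
l = -⅑ (l = 1/(-9) = -⅑ ≈ -0.11111)
J = 520 (J = 26/(1/20) = 26*20 = 520)
l*J + p(-5) = -⅑*520 + 2*(-5) = -520/9 - 10 = -610/9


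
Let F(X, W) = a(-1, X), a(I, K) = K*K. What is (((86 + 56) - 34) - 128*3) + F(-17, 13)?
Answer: 13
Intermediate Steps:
a(I, K) = K²
F(X, W) = X²
(((86 + 56) - 34) - 128*3) + F(-17, 13) = (((86 + 56) - 34) - 128*3) + (-17)² = ((142 - 34) - 384) + 289 = (108 - 384) + 289 = -276 + 289 = 13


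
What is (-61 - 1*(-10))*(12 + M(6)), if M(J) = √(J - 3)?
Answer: -612 - 51*√3 ≈ -700.33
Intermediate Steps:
M(J) = √(-3 + J)
(-61 - 1*(-10))*(12 + M(6)) = (-61 - 1*(-10))*(12 + √(-3 + 6)) = (-61 + 10)*(12 + √3) = -51*(12 + √3) = -612 - 51*√3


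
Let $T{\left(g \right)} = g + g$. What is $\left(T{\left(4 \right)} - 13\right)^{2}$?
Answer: $25$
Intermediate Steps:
$T{\left(g \right)} = 2 g$
$\left(T{\left(4 \right)} - 13\right)^{2} = \left(2 \cdot 4 - 13\right)^{2} = \left(8 - 13\right)^{2} = \left(-5\right)^{2} = 25$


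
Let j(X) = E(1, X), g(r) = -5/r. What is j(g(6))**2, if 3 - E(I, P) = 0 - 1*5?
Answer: 64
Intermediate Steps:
E(I, P) = 8 (E(I, P) = 3 - (0 - 1*5) = 3 - (0 - 5) = 3 - 1*(-5) = 3 + 5 = 8)
j(X) = 8
j(g(6))**2 = 8**2 = 64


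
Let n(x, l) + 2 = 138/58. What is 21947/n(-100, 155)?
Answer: 636463/11 ≈ 57860.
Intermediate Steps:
n(x, l) = 11/29 (n(x, l) = -2 + 138/58 = -2 + 138*(1/58) = -2 + 69/29 = 11/29)
21947/n(-100, 155) = 21947/(11/29) = 21947*(29/11) = 636463/11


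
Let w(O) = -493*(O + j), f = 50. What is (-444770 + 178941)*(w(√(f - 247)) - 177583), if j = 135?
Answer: 64898960402 + 131053697*I*√197 ≈ 6.4899e+10 + 1.8394e+9*I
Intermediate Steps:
w(O) = -66555 - 493*O (w(O) = -493*(O + 135) = -493*(135 + O) = -66555 - 493*O)
(-444770 + 178941)*(w(√(f - 247)) - 177583) = (-444770 + 178941)*((-66555 - 493*√(50 - 247)) - 177583) = -265829*((-66555 - 493*I*√197) - 177583) = -265829*(-244138 - 493*I*√197) = 64898960402 + 131053697*I*√197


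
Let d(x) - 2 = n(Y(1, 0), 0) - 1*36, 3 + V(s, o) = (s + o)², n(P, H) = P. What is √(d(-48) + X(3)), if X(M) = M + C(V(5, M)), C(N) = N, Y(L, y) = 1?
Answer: √31 ≈ 5.5678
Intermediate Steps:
V(s, o) = -3 + (o + s)² (V(s, o) = -3 + (s + o)² = -3 + (o + s)²)
d(x) = -33 (d(x) = 2 + (1 - 1*36) = 2 + (1 - 36) = 2 - 35 = -33)
X(M) = -3 + M + (5 + M)² (X(M) = M + (-3 + (M + 5)²) = M + (-3 + (5 + M)²) = -3 + M + (5 + M)²)
√(d(-48) + X(3)) = √(-33 + (-3 + 3 + (5 + 3)²)) = √(-33 + (-3 + 3 + 8²)) = √(-33 + (-3 + 3 + 64)) = √(-33 + 64) = √31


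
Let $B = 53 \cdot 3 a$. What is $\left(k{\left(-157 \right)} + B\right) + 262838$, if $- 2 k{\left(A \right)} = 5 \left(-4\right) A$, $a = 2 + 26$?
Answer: $265720$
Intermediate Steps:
$a = 28$
$k{\left(A \right)} = 10 A$ ($k{\left(A \right)} = - \frac{5 \left(-4\right) A}{2} = - \frac{\left(-20\right) A}{2} = 10 A$)
$B = 4452$ ($B = 53 \cdot 3 \cdot 28 = 159 \cdot 28 = 4452$)
$\left(k{\left(-157 \right)} + B\right) + 262838 = \left(10 \left(-157\right) + 4452\right) + 262838 = \left(-1570 + 4452\right) + 262838 = 2882 + 262838 = 265720$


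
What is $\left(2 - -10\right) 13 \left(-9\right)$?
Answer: $-1404$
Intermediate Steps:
$\left(2 - -10\right) 13 \left(-9\right) = \left(2 + 10\right) 13 \left(-9\right) = 12 \cdot 13 \left(-9\right) = 156 \left(-9\right) = -1404$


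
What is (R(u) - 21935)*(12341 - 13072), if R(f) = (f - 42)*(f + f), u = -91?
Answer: -1660101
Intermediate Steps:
R(f) = 2*f*(-42 + f) (R(f) = (-42 + f)*(2*f) = 2*f*(-42 + f))
(R(u) - 21935)*(12341 - 13072) = (2*(-91)*(-42 - 91) - 21935)*(12341 - 13072) = (2*(-91)*(-133) - 21935)*(-731) = (24206 - 21935)*(-731) = 2271*(-731) = -1660101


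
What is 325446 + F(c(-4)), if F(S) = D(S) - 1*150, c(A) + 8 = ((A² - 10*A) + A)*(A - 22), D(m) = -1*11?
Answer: 325285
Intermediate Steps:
D(m) = -11
c(A) = -8 + (-22 + A)*(A² - 9*A) (c(A) = -8 + ((A² - 10*A) + A)*(A - 22) = -8 + (A² - 9*A)*(-22 + A) = -8 + (-22 + A)*(A² - 9*A))
F(S) = -161 (F(S) = -11 - 1*150 = -11 - 150 = -161)
325446 + F(c(-4)) = 325446 - 161 = 325285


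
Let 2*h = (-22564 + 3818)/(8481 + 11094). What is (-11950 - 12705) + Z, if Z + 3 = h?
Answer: -482689723/19575 ≈ -24658.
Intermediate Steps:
h = -9373/19575 (h = ((-22564 + 3818)/(8481 + 11094))/2 = (-18746/19575)/2 = (-18746*1/19575)/2 = (½)*(-18746/19575) = -9373/19575 ≈ -0.47883)
Z = -68098/19575 (Z = -3 - 9373/19575 = -68098/19575 ≈ -3.4788)
(-11950 - 12705) + Z = (-11950 - 12705) - 68098/19575 = -24655 - 68098/19575 = -482689723/19575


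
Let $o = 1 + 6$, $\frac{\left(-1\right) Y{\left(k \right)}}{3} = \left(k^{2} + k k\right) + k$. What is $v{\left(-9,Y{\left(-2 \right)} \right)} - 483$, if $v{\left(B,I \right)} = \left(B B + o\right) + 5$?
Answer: $-390$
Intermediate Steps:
$Y{\left(k \right)} = - 6 k^{2} - 3 k$ ($Y{\left(k \right)} = - 3 \left(\left(k^{2} + k k\right) + k\right) = - 3 \left(\left(k^{2} + k^{2}\right) + k\right) = - 3 \left(2 k^{2} + k\right) = - 3 \left(k + 2 k^{2}\right) = - 6 k^{2} - 3 k$)
$o = 7$
$v{\left(B,I \right)} = 12 + B^{2}$ ($v{\left(B,I \right)} = \left(B B + 7\right) + 5 = \left(B^{2} + 7\right) + 5 = \left(7 + B^{2}\right) + 5 = 12 + B^{2}$)
$v{\left(-9,Y{\left(-2 \right)} \right)} - 483 = \left(12 + \left(-9\right)^{2}\right) - 483 = \left(12 + 81\right) - 483 = 93 - 483 = -390$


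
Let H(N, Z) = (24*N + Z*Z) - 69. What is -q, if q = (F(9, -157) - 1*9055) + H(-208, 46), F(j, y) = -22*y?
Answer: 8546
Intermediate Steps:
H(N, Z) = -69 + Z² + 24*N (H(N, Z) = (24*N + Z²) - 69 = (Z² + 24*N) - 69 = -69 + Z² + 24*N)
q = -8546 (q = (-22*(-157) - 1*9055) + (-69 + 46² + 24*(-208)) = (3454 - 9055) + (-69 + 2116 - 4992) = -5601 - 2945 = -8546)
-q = -1*(-8546) = 8546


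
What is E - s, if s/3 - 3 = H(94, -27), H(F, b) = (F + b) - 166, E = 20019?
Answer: 20307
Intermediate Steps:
H(F, b) = -166 + F + b
s = -288 (s = 9 + 3*(-166 + 94 - 27) = 9 + 3*(-99) = 9 - 297 = -288)
E - s = 20019 - 1*(-288) = 20019 + 288 = 20307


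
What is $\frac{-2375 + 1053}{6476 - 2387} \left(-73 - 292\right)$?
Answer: $\frac{482530}{4089} \approx 118.01$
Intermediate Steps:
$\frac{-2375 + 1053}{6476 - 2387} \left(-73 - 292\right) = - \frac{1322}{4089} \left(-365\right) = \left(-1322\right) \frac{1}{4089} \left(-365\right) = \left(- \frac{1322}{4089}\right) \left(-365\right) = \frac{482530}{4089}$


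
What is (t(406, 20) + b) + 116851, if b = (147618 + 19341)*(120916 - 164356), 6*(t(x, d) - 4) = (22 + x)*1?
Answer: -21757746101/3 ≈ -7.2526e+9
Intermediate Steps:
t(x, d) = 23/3 + x/6 (t(x, d) = 4 + ((22 + x)*1)/6 = 4 + (22 + x)/6 = 4 + (11/3 + x/6) = 23/3 + x/6)
b = -7252698960 (b = 166959*(-43440) = -7252698960)
(t(406, 20) + b) + 116851 = ((23/3 + (⅙)*406) - 7252698960) + 116851 = ((23/3 + 203/3) - 7252698960) + 116851 = (226/3 - 7252698960) + 116851 = -21758096654/3 + 116851 = -21757746101/3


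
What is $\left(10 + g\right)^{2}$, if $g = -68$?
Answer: $3364$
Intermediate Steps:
$\left(10 + g\right)^{2} = \left(10 - 68\right)^{2} = \left(-58\right)^{2} = 3364$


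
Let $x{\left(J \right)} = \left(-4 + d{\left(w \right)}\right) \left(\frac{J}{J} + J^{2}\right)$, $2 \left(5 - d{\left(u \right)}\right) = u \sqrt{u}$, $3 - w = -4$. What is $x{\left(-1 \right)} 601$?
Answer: $1202 - 4207 \sqrt{7} \approx -9928.7$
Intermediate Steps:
$w = 7$ ($w = 3 - -4 = 3 + 4 = 7$)
$d{\left(u \right)} = 5 - \frac{u^{\frac{3}{2}}}{2}$ ($d{\left(u \right)} = 5 - \frac{u \sqrt{u}}{2} = 5 - \frac{u^{\frac{3}{2}}}{2}$)
$x{\left(J \right)} = \left(1 + J^{2}\right) \left(1 - \frac{7 \sqrt{7}}{2}\right)$ ($x{\left(J \right)} = \left(-4 + \left(5 - \frac{7^{\frac{3}{2}}}{2}\right)\right) \left(\frac{J}{J} + J^{2}\right) = \left(-4 + \left(5 - \frac{7 \sqrt{7}}{2}\right)\right) \left(1 + J^{2}\right) = \left(1 - \frac{7 \sqrt{7}}{2}\right) \left(1 + J^{2}\right) = \left(1 + J^{2}\right) \left(1 - \frac{7 \sqrt{7}}{2}\right)$)
$x{\left(-1 \right)} 601 = \left(1 + \left(-1\right)^{2} - \frac{7 \sqrt{7}}{2} - \frac{7 \sqrt{7} \left(-1\right)^{2}}{2}\right) 601 = \left(1 + 1 - \frac{7 \sqrt{7}}{2} - \frac{7}{2} \sqrt{7} \cdot 1\right) 601 = \left(1 + 1 - \frac{7 \sqrt{7}}{2} - \frac{7 \sqrt{7}}{2}\right) 601 = \left(2 - 7 \sqrt{7}\right) 601 = 1202 - 4207 \sqrt{7}$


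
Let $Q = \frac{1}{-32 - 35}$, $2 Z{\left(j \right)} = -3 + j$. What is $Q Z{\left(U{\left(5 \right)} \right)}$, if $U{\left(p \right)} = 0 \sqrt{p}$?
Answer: $\frac{3}{134} \approx 0.022388$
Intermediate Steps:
$U{\left(p \right)} = 0$
$Z{\left(j \right)} = - \frac{3}{2} + \frac{j}{2}$ ($Z{\left(j \right)} = \frac{-3 + j}{2} = - \frac{3}{2} + \frac{j}{2}$)
$Q = - \frac{1}{67}$ ($Q = \frac{1}{-67} = - \frac{1}{67} \approx -0.014925$)
$Q Z{\left(U{\left(5 \right)} \right)} = - \frac{- \frac{3}{2} + \frac{1}{2} \cdot 0}{67} = - \frac{- \frac{3}{2} + 0}{67} = \left(- \frac{1}{67}\right) \left(- \frac{3}{2}\right) = \frac{3}{134}$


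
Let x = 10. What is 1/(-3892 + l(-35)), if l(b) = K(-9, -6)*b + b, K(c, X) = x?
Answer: -1/4277 ≈ -0.00023381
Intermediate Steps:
K(c, X) = 10
l(b) = 11*b (l(b) = 10*b + b = 11*b)
1/(-3892 + l(-35)) = 1/(-3892 + 11*(-35)) = 1/(-3892 - 385) = 1/(-4277) = -1/4277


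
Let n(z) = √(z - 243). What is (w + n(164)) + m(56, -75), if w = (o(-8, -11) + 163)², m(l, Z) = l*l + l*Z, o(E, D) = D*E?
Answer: 61937 + I*√79 ≈ 61937.0 + 8.8882*I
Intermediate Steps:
m(l, Z) = l² + Z*l
n(z) = √(-243 + z)
w = 63001 (w = (-11*(-8) + 163)² = (88 + 163)² = 251² = 63001)
(w + n(164)) + m(56, -75) = (63001 + √(-243 + 164)) + 56*(-75 + 56) = (63001 + √(-79)) + 56*(-19) = (63001 + I*√79) - 1064 = 61937 + I*√79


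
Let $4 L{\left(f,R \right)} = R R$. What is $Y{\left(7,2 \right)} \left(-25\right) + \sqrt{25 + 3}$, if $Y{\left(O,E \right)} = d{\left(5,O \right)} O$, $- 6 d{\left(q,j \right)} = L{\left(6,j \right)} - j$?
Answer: $\frac{1225}{8} + 2 \sqrt{7} \approx 158.42$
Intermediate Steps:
$L{\left(f,R \right)} = \frac{R^{2}}{4}$ ($L{\left(f,R \right)} = \frac{R R}{4} = \frac{R^{2}}{4}$)
$d{\left(q,j \right)} = - \frac{j^{2}}{24} + \frac{j}{6}$ ($d{\left(q,j \right)} = - \frac{\frac{j^{2}}{4} - j}{6} = - \frac{- j + \frac{j^{2}}{4}}{6} = - \frac{j^{2}}{24} + \frac{j}{6}$)
$Y{\left(O,E \right)} = \frac{O^{2} \left(4 - O\right)}{24}$ ($Y{\left(O,E \right)} = \frac{O \left(4 - O\right)}{24} O = \frac{O^{2} \left(4 - O\right)}{24}$)
$Y{\left(7,2 \right)} \left(-25\right) + \sqrt{25 + 3} = \frac{7^{2} \left(4 - 7\right)}{24} \left(-25\right) + \sqrt{25 + 3} = \frac{1}{24} \cdot 49 \left(4 - 7\right) \left(-25\right) + \sqrt{28} = \frac{1}{24} \cdot 49 \left(-3\right) \left(-25\right) + 2 \sqrt{7} = \left(- \frac{49}{8}\right) \left(-25\right) + 2 \sqrt{7} = \frac{1225}{8} + 2 \sqrt{7}$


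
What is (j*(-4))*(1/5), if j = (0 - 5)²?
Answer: -20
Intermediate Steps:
j = 25 (j = (-5)² = 25)
(j*(-4))*(1/5) = (25*(-4))*(1/5) = -100/5 = -100*⅕ = -20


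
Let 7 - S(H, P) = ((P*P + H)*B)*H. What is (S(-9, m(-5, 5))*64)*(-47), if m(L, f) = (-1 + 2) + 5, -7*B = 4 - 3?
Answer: 583552/7 ≈ 83365.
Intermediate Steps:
B = -⅐ (B = -(4 - 3)/7 = -⅐*1 = -⅐ ≈ -0.14286)
m(L, f) = 6 (m(L, f) = 1 + 5 = 6)
S(H, P) = 7 - H*(-H/7 - P²/7) (S(H, P) = 7 - (P*P + H)*(-⅐)*H = 7 - (P² + H)*(-⅐)*H = 7 - (H + P²)*(-⅐)*H = 7 - (-H/7 - P²/7)*H = 7 - H*(-H/7 - P²/7))
(S(-9, m(-5, 5))*64)*(-47) = ((7 + (⅐)*(-9)² + (⅐)*(-9)*6²)*64)*(-47) = ((7 + (⅐)*81 + (⅐)*(-9)*36)*64)*(-47) = ((7 + 81/7 - 324/7)*64)*(-47) = -194/7*64*(-47) = -12416/7*(-47) = 583552/7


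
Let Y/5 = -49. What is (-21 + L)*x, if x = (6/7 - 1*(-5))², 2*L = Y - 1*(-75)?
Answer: -178186/49 ≈ -3636.4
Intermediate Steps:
Y = -245 (Y = 5*(-49) = -245)
L = -85 (L = (-245 - 1*(-75))/2 = (-245 + 75)/2 = (½)*(-170) = -85)
x = 1681/49 (x = (6*(⅐) + 5)² = (6/7 + 5)² = (41/7)² = 1681/49 ≈ 34.306)
(-21 + L)*x = (-21 - 85)*(1681/49) = -106*1681/49 = -178186/49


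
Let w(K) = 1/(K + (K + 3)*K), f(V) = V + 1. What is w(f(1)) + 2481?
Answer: 29773/12 ≈ 2481.1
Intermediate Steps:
f(V) = 1 + V
w(K) = 1/(K + K*(3 + K)) (w(K) = 1/(K + (3 + K)*K) = 1/(K + K*(3 + K)))
w(f(1)) + 2481 = 1/((1 + 1)*(4 + (1 + 1))) + 2481 = 1/(2*(4 + 2)) + 2481 = (½)/6 + 2481 = (½)*(⅙) + 2481 = 1/12 + 2481 = 29773/12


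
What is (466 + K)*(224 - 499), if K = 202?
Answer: -183700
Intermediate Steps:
(466 + K)*(224 - 499) = (466 + 202)*(224 - 499) = 668*(-275) = -183700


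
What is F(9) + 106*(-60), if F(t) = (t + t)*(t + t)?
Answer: -6036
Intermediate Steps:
F(t) = 4*t² (F(t) = (2*t)*(2*t) = 4*t²)
F(9) + 106*(-60) = 4*9² + 106*(-60) = 4*81 - 6360 = 324 - 6360 = -6036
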